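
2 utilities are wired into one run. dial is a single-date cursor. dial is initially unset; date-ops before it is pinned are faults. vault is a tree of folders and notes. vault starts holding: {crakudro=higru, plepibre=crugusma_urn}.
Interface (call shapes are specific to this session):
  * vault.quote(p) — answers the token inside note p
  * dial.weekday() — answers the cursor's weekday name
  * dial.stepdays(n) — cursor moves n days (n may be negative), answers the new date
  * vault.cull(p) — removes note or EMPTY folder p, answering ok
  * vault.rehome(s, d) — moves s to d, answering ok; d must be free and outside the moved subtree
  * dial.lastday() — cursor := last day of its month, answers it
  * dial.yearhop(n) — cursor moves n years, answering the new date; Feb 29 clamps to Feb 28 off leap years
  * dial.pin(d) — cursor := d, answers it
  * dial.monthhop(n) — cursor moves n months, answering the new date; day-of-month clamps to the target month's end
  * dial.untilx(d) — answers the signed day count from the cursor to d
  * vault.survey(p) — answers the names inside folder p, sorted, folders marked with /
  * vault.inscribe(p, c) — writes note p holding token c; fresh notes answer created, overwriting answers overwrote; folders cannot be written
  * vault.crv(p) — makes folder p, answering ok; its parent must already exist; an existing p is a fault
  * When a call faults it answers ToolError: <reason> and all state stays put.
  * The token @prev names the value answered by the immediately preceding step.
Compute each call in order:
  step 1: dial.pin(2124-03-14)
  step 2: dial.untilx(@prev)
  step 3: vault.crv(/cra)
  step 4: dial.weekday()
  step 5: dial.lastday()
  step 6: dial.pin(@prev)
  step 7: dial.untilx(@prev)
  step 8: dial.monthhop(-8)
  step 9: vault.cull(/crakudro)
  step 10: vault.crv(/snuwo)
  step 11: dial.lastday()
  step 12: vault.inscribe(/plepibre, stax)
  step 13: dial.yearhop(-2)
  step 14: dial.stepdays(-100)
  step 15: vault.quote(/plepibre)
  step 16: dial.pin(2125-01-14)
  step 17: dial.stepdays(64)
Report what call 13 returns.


Answer: 2121-07-31

Derivation:
Act: dial.pin[d: 2124-03-14]
Obs: 2124-03-14
Act: dial.untilx[d: @prev]
Obs: 0
Act: vault.crv[p: /cra]
Obs: ok
Act: dial.weekday[]
Obs: Tuesday
Act: dial.lastday[]
Obs: 2124-03-31
Act: dial.pin[d: @prev]
Obs: 2124-03-31
Act: dial.untilx[d: @prev]
Obs: 0
Act: dial.monthhop[n: -8]
Obs: 2123-07-31
Act: vault.cull[p: /crakudro]
Obs: ok
Act: vault.crv[p: /snuwo]
Obs: ok
Act: dial.lastday[]
Obs: 2123-07-31
Act: vault.inscribe[p: /plepibre; c: stax]
Obs: overwrote
Act: dial.yearhop[n: -2]
Obs: 2121-07-31
Act: dial.stepdays[n: -100]
Obs: 2121-04-22
Act: vault.quote[p: /plepibre]
Obs: stax
Act: dial.pin[d: 2125-01-14]
Obs: 2125-01-14
Act: dial.stepdays[n: 64]
Obs: 2125-03-19


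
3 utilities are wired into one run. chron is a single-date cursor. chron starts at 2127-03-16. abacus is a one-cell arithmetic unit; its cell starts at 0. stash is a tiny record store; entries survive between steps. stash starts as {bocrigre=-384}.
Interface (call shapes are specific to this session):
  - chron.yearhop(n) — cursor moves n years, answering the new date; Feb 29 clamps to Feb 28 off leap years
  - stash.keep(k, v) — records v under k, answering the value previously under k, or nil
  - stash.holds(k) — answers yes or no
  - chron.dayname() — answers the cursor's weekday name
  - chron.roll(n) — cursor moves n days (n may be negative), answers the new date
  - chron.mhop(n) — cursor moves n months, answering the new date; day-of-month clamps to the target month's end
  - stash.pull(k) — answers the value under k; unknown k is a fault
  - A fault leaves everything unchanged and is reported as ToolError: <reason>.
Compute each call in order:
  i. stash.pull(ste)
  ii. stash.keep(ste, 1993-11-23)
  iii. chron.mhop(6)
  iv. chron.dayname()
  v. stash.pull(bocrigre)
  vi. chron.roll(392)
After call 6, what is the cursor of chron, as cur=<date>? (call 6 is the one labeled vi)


-- pull(ste) ~> ToolError: no such key ste
-- keep(ste, 1993-11-23) ~> nil
-- mhop(6) ~> 2127-09-16
-- dayname() ~> Tuesday
-- pull(bocrigre) ~> -384
-- roll(392) ~> 2128-10-12

Answer: cur=2128-10-12


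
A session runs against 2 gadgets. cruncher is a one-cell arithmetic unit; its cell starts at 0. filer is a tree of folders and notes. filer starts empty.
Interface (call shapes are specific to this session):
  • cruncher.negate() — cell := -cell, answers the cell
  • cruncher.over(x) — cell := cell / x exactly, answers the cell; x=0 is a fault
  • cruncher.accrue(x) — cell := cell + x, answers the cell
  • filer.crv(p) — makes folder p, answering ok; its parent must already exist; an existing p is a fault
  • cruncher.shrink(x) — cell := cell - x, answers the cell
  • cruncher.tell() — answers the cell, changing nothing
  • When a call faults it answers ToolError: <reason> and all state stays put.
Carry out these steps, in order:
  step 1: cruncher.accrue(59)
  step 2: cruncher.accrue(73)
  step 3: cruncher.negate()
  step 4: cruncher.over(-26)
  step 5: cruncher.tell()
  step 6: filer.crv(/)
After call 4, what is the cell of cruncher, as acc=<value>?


CALL cruncher.accrue[x→59]
RET  59
CALL cruncher.accrue[x→73]
RET  132
CALL cruncher.negate[]
RET  -132
CALL cruncher.over[x→-26]
RET  66/13
CALL cruncher.tell[]
RET  66/13
CALL filer.crv[p→/]
RET  ToolError: exists

Answer: acc=66/13


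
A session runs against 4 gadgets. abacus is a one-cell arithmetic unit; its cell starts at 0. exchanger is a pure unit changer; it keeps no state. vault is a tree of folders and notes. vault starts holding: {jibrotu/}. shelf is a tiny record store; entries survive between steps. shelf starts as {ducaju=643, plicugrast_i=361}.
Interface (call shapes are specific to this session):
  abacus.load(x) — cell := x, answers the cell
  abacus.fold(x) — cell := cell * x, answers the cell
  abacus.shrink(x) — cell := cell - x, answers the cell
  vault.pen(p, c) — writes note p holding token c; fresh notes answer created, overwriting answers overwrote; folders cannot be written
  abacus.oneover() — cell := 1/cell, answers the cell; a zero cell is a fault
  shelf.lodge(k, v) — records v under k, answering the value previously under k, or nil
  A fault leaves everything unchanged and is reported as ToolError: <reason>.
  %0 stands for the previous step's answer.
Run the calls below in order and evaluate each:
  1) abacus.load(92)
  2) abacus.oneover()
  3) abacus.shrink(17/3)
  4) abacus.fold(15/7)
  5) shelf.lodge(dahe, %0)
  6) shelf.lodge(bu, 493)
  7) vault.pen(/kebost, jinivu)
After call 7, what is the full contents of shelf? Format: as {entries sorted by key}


$ abacus.load 92
:: 92
$ abacus.oneover
:: 1/92
$ abacus.shrink 17/3
:: -1561/276
$ abacus.fold 15/7
:: -1115/92
$ shelf.lodge dahe %0
:: nil
$ shelf.lodge bu 493
:: nil
$ vault.pen /kebost jinivu
:: created

Answer: {bu=493, dahe=-1115/92, ducaju=643, plicugrast_i=361}


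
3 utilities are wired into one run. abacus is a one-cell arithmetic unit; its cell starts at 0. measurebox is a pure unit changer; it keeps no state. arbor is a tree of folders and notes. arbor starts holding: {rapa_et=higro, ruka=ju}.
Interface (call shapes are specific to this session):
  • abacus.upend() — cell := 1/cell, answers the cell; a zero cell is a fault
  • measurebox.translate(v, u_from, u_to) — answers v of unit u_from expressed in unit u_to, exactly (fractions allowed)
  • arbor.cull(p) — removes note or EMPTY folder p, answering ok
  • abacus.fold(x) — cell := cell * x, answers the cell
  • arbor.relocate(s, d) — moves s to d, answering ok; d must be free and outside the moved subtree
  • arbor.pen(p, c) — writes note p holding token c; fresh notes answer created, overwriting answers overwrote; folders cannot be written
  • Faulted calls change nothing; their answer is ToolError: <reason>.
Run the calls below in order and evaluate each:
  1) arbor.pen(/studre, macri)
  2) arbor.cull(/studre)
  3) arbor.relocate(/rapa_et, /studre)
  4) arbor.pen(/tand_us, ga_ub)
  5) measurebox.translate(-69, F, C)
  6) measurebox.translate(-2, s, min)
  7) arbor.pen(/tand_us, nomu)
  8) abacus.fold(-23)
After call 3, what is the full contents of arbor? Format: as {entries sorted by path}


Answer: {ruka=ju, studre=higro}

Derivation:
% arbor.pen p→/studre c→macri
[out] created
% arbor.cull p→/studre
[out] ok
% arbor.relocate s→/rapa_et d→/studre
[out] ok
% arbor.pen p→/tand_us c→ga_ub
[out] created
% measurebox.translate v→-69 u_from→F u_to→C
[out] -505/9
% measurebox.translate v→-2 u_from→s u_to→min
[out] -1/30
% arbor.pen p→/tand_us c→nomu
[out] overwrote
% abacus.fold x→-23
[out] 0


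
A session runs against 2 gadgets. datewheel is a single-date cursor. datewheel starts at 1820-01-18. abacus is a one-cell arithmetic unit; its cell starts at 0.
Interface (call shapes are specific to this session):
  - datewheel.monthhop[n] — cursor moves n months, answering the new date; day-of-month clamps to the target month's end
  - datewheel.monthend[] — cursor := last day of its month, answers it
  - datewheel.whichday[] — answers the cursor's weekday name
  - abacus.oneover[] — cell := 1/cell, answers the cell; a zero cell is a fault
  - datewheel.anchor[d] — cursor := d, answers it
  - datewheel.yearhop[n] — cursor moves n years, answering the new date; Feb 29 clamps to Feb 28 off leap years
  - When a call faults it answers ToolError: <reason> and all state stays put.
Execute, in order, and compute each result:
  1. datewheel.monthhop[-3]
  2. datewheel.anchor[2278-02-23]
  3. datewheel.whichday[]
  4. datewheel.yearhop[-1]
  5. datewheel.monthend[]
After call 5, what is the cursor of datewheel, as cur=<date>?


Answer: cur=2277-02-28

Derivation:
I call monthhop with -3, yielding 1819-10-18.
I run anchor with 2278-02-23, and see 2278-02-23.
Using whichday, which returns Saturday.
Calling yearhop with -1, and observe 2277-02-23.
Then monthend(): 2277-02-28.


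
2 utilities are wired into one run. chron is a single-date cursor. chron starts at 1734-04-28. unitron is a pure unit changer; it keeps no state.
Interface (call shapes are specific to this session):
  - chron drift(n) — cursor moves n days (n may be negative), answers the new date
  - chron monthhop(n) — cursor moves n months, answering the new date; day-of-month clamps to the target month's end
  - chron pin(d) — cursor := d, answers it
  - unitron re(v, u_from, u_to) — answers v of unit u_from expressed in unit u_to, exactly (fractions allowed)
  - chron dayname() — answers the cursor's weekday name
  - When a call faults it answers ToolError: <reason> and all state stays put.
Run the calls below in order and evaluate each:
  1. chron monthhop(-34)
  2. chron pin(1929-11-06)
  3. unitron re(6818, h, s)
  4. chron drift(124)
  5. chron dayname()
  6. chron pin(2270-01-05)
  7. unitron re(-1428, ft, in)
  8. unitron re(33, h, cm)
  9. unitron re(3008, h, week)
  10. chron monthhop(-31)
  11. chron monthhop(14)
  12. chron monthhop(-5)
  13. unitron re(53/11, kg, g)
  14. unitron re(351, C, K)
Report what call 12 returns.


Answer: 2268-03-05

Derivation:
$ chron monthhop n=-34
:: 1731-06-28
$ chron pin d=1929-11-06
:: 1929-11-06
$ unitron re v=6818 u_from=h u_to=s
:: 24544800
$ chron drift n=124
:: 1930-03-10
$ chron dayname
:: Monday
$ chron pin d=2270-01-05
:: 2270-01-05
$ unitron re v=-1428 u_from=ft u_to=in
:: -17136
$ unitron re v=33 u_from=h u_to=cm
:: ToolError: incompatible units
$ unitron re v=3008 u_from=h u_to=week
:: 376/21
$ chron monthhop n=-31
:: 2267-06-05
$ chron monthhop n=14
:: 2268-08-05
$ chron monthhop n=-5
:: 2268-03-05
$ unitron re v=53/11 u_from=kg u_to=g
:: 53000/11
$ unitron re v=351 u_from=C u_to=K
:: 12483/20


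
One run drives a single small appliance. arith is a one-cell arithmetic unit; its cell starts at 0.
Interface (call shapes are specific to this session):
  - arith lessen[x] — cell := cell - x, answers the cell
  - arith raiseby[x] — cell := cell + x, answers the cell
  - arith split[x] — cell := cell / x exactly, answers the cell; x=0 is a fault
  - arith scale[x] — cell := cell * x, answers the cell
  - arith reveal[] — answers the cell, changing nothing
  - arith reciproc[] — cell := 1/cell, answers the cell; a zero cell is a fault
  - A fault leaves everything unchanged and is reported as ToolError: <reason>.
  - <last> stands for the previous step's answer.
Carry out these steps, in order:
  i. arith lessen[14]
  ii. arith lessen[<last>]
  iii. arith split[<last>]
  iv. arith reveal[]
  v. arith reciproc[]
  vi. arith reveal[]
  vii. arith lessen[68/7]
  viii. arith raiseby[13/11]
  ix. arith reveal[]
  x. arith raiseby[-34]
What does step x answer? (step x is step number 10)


Answer: -3275/77

Derivation:
CALL arith lessen[x='14']
RET  -14
CALL arith lessen[x='<last>']
RET  0
CALL arith split[x='<last>']
RET  ToolError: division by zero
CALL arith reveal[]
RET  0
CALL arith reciproc[]
RET  ToolError: reciprocal of zero
CALL arith reveal[]
RET  0
CALL arith lessen[x='68/7']
RET  -68/7
CALL arith raiseby[x='13/11']
RET  -657/77
CALL arith reveal[]
RET  -657/77
CALL arith raiseby[x='-34']
RET  -3275/77


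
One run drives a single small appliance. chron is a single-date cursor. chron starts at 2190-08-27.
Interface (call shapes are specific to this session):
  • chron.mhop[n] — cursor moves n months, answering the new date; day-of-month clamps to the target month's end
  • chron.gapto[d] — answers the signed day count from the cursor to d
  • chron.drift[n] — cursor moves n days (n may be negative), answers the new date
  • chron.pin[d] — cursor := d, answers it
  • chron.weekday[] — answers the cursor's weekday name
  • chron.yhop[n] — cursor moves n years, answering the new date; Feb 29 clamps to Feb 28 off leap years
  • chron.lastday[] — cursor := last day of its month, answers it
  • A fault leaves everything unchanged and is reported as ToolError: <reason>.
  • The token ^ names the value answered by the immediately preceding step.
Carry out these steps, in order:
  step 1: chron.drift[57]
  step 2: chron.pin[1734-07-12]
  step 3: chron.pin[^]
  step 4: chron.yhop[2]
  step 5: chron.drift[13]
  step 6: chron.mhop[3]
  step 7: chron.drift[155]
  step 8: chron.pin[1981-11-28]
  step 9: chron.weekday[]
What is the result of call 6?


[in] chron.drift n='57'
= 2190-10-23
[in] chron.pin d='1734-07-12'
= 1734-07-12
[in] chron.pin d='^'
= 1734-07-12
[in] chron.yhop n='2'
= 1736-07-12
[in] chron.drift n='13'
= 1736-07-25
[in] chron.mhop n='3'
= 1736-10-25
[in] chron.drift n='155'
= 1737-03-29
[in] chron.pin d='1981-11-28'
= 1981-11-28
[in] chron.weekday
= Saturday

Answer: 1736-10-25


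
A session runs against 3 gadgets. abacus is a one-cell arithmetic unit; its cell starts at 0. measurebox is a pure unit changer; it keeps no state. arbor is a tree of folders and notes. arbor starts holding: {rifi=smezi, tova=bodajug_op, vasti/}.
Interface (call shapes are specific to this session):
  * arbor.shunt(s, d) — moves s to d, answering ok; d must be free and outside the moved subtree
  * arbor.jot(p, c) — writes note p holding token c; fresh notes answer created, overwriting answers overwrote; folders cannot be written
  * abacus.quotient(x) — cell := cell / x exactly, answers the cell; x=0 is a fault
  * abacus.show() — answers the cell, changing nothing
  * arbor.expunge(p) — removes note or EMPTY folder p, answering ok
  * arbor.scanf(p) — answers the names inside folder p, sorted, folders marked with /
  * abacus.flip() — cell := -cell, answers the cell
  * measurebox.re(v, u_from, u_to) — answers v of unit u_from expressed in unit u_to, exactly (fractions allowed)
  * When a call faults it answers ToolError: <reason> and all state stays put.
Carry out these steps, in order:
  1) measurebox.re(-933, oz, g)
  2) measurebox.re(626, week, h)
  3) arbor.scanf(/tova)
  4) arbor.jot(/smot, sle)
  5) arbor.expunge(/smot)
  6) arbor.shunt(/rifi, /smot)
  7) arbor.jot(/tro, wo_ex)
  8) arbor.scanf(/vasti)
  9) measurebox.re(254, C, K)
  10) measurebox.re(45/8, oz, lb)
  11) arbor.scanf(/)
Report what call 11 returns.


Answer: [smot, tova, tro, vasti/]

Derivation:
! re(v=-933, u_from=oz, u_to=g) -> -42320168121/1600000
! re(v=626, u_from=week, u_to=h) -> 105168
! scanf(p=/tova) -> ToolError: not a directory
! jot(p=/smot, c=sle) -> created
! expunge(p=/smot) -> ok
! shunt(s=/rifi, d=/smot) -> ok
! jot(p=/tro, c=wo_ex) -> created
! scanf(p=/vasti) -> []
! re(v=254, u_from=C, u_to=K) -> 10543/20
! re(v=45/8, u_from=oz, u_to=lb) -> 45/128
! scanf(p=/) -> [smot, tova, tro, vasti/]


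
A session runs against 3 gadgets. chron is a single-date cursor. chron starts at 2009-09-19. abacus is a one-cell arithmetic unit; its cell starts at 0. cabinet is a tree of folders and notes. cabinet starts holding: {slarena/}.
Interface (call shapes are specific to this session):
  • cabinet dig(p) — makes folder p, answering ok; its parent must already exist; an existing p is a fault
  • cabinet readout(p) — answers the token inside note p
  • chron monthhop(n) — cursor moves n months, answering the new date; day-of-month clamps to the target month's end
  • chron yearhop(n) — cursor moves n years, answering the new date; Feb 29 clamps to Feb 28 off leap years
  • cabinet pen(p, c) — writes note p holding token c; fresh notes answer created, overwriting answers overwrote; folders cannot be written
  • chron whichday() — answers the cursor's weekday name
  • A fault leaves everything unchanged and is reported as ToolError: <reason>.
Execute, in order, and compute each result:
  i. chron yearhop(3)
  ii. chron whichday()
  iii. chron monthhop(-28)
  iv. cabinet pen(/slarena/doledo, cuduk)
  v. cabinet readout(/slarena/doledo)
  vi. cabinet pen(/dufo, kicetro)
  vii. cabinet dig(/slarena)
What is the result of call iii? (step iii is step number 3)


$ chron yearhop n=3
[out] 2012-09-19
$ chron whichday
[out] Wednesday
$ chron monthhop n=-28
[out] 2010-05-19
$ cabinet pen p=/slarena/doledo c=cuduk
[out] created
$ cabinet readout p=/slarena/doledo
[out] cuduk
$ cabinet pen p=/dufo c=kicetro
[out] created
$ cabinet dig p=/slarena
[out] ToolError: exists

Answer: 2010-05-19


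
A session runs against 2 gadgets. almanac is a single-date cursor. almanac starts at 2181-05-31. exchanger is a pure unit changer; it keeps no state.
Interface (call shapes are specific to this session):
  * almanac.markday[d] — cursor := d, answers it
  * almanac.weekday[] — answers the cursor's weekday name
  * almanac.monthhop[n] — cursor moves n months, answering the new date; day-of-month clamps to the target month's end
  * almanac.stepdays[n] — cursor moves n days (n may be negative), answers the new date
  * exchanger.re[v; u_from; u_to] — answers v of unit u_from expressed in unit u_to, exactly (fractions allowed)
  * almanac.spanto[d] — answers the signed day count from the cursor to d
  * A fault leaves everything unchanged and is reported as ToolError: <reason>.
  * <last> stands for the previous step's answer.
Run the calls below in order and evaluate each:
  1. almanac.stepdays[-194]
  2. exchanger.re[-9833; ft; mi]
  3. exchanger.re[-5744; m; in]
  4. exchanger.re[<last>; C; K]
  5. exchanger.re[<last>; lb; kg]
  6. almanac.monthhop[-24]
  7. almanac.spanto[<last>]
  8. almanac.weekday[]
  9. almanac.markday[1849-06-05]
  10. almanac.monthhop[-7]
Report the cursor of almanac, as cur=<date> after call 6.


Answer: cur=2178-11-18

Derivation:
Then stepdays passing -194, yielding 2180-11-18.
Calling re passing -9833, ft, mi, giving -9833/5280.
I invoke re passing -5744, m, in, — result: -28720000/127.
I use re passing <last>, C, K, — result: -573706199/2540.
Calling re passing <last>, lb, kg, which returns -26022875448810163/254000000000.
I use monthhop passing -24, → 2178-11-18.
Invoking spanto passing <last>: 0.
I run weekday, yielding Wednesday.
I run markday passing 1849-06-05, which returns 1849-06-05.
Calling monthhop passing -7, → 1848-11-05.


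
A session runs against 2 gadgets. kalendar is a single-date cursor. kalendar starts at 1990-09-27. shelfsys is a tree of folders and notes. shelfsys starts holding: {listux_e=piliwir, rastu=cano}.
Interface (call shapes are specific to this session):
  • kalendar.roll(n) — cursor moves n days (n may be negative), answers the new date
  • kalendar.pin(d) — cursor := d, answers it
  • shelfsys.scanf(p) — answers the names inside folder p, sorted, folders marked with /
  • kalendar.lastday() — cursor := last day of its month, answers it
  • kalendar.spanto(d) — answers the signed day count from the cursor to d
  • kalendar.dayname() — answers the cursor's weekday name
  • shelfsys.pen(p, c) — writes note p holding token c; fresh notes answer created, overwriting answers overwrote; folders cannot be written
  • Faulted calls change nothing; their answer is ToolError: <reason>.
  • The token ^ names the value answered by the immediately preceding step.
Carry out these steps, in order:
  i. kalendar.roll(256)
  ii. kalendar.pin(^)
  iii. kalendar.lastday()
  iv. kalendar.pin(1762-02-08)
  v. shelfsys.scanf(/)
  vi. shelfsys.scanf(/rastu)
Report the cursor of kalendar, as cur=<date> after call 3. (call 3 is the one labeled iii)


~$ kalendar.roll n→256
  1991-06-10
~$ kalendar.pin d→^
  1991-06-10
~$ kalendar.lastday
  1991-06-30
~$ kalendar.pin d→1762-02-08
  1762-02-08
~$ shelfsys.scanf p→/
  [listux_e, rastu]
~$ shelfsys.scanf p→/rastu
  ToolError: not a directory

Answer: cur=1991-06-30


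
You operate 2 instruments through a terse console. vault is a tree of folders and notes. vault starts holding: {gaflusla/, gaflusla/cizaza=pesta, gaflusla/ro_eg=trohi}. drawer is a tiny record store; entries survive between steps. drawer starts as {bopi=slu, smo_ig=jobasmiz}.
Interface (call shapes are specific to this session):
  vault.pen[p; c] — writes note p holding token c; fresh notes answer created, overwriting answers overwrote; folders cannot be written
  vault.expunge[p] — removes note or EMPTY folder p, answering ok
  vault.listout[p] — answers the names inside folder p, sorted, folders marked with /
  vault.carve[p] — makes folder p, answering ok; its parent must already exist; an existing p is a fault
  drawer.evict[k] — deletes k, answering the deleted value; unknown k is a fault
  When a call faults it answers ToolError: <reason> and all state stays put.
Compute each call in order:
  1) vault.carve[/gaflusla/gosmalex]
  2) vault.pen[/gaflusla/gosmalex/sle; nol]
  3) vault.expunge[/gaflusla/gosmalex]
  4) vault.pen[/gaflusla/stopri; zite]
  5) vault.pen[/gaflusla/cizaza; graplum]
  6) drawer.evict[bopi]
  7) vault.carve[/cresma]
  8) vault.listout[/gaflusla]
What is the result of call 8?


Answer: [cizaza, gosmalex/, ro_eg, stopri]

Derivation:
;; carve(p: /gaflusla/gosmalex) == ok
;; pen(p: /gaflusla/gosmalex/sle, c: nol) == created
;; expunge(p: /gaflusla/gosmalex) == ToolError: not empty
;; pen(p: /gaflusla/stopri, c: zite) == created
;; pen(p: /gaflusla/cizaza, c: graplum) == overwrote
;; evict(k: bopi) == slu
;; carve(p: /cresma) == ok
;; listout(p: /gaflusla) == [cizaza, gosmalex/, ro_eg, stopri]


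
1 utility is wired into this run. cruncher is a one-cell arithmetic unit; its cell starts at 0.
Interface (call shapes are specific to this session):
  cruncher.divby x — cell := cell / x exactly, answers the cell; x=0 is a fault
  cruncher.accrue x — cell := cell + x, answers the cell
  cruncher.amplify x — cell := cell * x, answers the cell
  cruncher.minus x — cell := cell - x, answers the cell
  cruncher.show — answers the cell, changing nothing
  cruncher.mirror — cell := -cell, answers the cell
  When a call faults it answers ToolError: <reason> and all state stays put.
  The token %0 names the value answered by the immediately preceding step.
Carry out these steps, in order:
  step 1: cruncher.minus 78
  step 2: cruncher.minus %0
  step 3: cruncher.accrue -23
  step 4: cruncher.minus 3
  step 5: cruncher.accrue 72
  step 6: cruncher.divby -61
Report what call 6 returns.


% 1. cruncher.minus(x→78) == -78
% 2. cruncher.minus(x→%0) == 0
% 3. cruncher.accrue(x→-23) == -23
% 4. cruncher.minus(x→3) == -26
% 5. cruncher.accrue(x→72) == 46
% 6. cruncher.divby(x→-61) == -46/61

Answer: -46/61


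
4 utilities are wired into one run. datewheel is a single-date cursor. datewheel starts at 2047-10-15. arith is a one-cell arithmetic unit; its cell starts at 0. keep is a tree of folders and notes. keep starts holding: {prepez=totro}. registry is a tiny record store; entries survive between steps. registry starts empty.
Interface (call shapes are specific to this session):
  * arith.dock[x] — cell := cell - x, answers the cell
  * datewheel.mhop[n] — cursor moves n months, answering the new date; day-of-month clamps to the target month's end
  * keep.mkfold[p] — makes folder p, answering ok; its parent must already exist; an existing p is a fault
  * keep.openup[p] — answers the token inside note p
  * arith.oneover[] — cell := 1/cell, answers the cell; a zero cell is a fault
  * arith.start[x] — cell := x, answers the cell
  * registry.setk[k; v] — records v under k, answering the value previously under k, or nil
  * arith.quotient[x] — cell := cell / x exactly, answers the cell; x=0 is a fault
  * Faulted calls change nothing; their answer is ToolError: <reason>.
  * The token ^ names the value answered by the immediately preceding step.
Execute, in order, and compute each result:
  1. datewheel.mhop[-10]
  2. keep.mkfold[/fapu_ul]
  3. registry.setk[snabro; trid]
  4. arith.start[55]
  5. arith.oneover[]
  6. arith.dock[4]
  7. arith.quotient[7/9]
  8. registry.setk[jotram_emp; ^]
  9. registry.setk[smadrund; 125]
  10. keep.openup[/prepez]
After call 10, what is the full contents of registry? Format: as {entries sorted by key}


Answer: {jotram_emp=-1971/385, smadrund=125, snabro=trid}

Derivation:
·→ datewheel.mhop(n→-10)
·← 2046-12-15
·→ keep.mkfold(p→/fapu_ul)
·← ok
·→ registry.setk(k→snabro, v→trid)
·← nil
·→ arith.start(x→55)
·← 55
·→ arith.oneover()
·← 1/55
·→ arith.dock(x→4)
·← -219/55
·→ arith.quotient(x→7/9)
·← -1971/385
·→ registry.setk(k→jotram_emp, v→^)
·← nil
·→ registry.setk(k→smadrund, v→125)
·← nil
·→ keep.openup(p→/prepez)
·← totro


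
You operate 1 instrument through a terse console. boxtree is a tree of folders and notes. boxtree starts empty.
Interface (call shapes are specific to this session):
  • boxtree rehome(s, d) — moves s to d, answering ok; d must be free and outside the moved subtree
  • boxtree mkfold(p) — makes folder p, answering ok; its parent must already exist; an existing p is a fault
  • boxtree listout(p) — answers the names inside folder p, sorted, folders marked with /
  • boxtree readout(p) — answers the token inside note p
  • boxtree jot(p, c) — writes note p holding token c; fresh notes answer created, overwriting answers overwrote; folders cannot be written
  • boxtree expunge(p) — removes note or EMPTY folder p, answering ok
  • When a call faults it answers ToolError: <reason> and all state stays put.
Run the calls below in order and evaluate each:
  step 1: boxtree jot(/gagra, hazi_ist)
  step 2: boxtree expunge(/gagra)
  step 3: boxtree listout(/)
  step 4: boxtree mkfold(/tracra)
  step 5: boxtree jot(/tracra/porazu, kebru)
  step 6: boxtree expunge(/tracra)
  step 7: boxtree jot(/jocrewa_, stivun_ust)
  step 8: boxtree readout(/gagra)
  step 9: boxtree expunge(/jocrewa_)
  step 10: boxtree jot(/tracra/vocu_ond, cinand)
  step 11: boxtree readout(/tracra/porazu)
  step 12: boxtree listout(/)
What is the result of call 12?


Do: boxtree jot[p=/gagra; c=hazi_ist]
See: created
Do: boxtree expunge[p=/gagra]
See: ok
Do: boxtree listout[p=/]
See: []
Do: boxtree mkfold[p=/tracra]
See: ok
Do: boxtree jot[p=/tracra/porazu; c=kebru]
See: created
Do: boxtree expunge[p=/tracra]
See: ToolError: not empty
Do: boxtree jot[p=/jocrewa_; c=stivun_ust]
See: created
Do: boxtree readout[p=/gagra]
See: ToolError: not found
Do: boxtree expunge[p=/jocrewa_]
See: ok
Do: boxtree jot[p=/tracra/vocu_ond; c=cinand]
See: created
Do: boxtree readout[p=/tracra/porazu]
See: kebru
Do: boxtree listout[p=/]
See: [tracra/]

Answer: [tracra/]


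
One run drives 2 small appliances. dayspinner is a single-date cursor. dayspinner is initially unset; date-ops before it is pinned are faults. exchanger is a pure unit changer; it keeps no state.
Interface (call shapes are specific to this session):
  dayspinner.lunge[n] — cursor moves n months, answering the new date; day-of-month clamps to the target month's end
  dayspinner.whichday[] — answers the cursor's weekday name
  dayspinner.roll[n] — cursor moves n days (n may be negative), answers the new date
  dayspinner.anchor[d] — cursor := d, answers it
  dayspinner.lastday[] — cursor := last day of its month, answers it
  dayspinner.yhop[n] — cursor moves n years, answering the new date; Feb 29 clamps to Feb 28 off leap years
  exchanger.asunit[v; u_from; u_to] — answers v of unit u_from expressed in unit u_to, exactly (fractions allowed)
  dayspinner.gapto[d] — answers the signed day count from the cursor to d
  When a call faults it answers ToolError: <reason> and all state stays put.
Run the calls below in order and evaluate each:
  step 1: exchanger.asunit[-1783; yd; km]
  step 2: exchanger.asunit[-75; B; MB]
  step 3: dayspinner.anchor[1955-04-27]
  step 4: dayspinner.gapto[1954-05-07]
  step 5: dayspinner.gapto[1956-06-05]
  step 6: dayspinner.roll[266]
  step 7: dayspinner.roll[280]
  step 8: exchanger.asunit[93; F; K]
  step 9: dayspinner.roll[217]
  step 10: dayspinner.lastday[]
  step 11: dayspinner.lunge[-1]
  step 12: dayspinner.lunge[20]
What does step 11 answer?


Answer: 1957-04-30

Derivation:
~$ exchanger.asunit v: -1783 u_from: yd u_to: km
:: -2037969/1250000
~$ exchanger.asunit v: -75 u_from: B u_to: MB
:: -3/40000
~$ dayspinner.anchor d: 1955-04-27
:: 1955-04-27
~$ dayspinner.gapto d: 1954-05-07
:: -355
~$ dayspinner.gapto d: 1956-06-05
:: 405
~$ dayspinner.roll n: 266
:: 1956-01-18
~$ dayspinner.roll n: 280
:: 1956-10-24
~$ exchanger.asunit v: 93 u_from: F u_to: K
:: 55267/180
~$ dayspinner.roll n: 217
:: 1957-05-29
~$ dayspinner.lastday
:: 1957-05-31
~$ dayspinner.lunge n: -1
:: 1957-04-30
~$ dayspinner.lunge n: 20
:: 1958-12-30


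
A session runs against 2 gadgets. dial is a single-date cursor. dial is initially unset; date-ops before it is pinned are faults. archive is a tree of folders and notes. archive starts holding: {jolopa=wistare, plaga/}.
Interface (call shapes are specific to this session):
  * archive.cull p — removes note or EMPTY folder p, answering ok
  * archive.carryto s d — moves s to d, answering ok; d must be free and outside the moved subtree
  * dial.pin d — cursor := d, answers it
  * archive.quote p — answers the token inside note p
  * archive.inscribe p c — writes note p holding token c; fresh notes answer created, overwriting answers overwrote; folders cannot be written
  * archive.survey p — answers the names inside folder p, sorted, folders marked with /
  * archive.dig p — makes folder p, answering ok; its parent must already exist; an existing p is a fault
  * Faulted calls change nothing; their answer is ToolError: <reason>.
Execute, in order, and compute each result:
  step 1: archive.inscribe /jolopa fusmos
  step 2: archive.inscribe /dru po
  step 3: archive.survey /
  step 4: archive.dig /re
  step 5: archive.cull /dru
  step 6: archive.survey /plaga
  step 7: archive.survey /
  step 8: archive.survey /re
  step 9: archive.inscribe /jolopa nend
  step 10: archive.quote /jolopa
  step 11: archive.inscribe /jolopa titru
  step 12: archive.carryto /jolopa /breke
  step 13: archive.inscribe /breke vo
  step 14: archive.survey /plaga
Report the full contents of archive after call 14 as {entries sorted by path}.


Answer: {breke=vo, plaga/, re/}

Derivation:
> archive.inscribe /jolopa fusmos
[out] overwrote
> archive.inscribe /dru po
[out] created
> archive.survey /
[out] [dru, jolopa, plaga/]
> archive.dig /re
[out] ok
> archive.cull /dru
[out] ok
> archive.survey /plaga
[out] []
> archive.survey /
[out] [jolopa, plaga/, re/]
> archive.survey /re
[out] []
> archive.inscribe /jolopa nend
[out] overwrote
> archive.quote /jolopa
[out] nend
> archive.inscribe /jolopa titru
[out] overwrote
> archive.carryto /jolopa /breke
[out] ok
> archive.inscribe /breke vo
[out] overwrote
> archive.survey /plaga
[out] []


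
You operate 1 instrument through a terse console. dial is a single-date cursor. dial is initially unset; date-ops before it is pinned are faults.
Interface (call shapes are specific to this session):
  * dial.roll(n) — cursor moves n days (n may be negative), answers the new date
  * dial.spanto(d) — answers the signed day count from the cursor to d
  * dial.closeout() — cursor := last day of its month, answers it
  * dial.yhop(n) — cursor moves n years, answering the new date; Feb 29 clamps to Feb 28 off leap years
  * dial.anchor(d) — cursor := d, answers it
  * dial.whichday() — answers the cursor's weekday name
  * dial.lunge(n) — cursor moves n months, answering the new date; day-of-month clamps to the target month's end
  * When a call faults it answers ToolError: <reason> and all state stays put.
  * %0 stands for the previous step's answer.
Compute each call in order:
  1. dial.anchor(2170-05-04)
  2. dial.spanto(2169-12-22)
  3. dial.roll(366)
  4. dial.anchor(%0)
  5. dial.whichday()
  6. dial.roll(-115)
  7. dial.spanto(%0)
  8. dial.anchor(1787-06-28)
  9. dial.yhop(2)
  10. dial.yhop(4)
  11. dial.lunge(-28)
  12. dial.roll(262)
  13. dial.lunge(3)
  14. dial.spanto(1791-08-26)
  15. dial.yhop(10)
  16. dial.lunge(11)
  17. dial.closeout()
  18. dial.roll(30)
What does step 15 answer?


Answer: 1802-02-17

Derivation:
# 1. dial.anchor(d: 2170-05-04) => 2170-05-04
# 2. dial.spanto(d: 2169-12-22) => -133
# 3. dial.roll(n: 366) => 2171-05-05
# 4. dial.anchor(d: %0) => 2171-05-05
# 5. dial.whichday() => Sunday
# 6. dial.roll(n: -115) => 2171-01-10
# 7. dial.spanto(d: %0) => 0
# 8. dial.anchor(d: 1787-06-28) => 1787-06-28
# 9. dial.yhop(n: 2) => 1789-06-28
# 10. dial.yhop(n: 4) => 1793-06-28
# 11. dial.lunge(n: -28) => 1791-02-28
# 12. dial.roll(n: 262) => 1791-11-17
# 13. dial.lunge(n: 3) => 1792-02-17
# 14. dial.spanto(d: 1791-08-26) => -175
# 15. dial.yhop(n: 10) => 1802-02-17
# 16. dial.lunge(n: 11) => 1803-01-17
# 17. dial.closeout() => 1803-01-31
# 18. dial.roll(n: 30) => 1803-03-02


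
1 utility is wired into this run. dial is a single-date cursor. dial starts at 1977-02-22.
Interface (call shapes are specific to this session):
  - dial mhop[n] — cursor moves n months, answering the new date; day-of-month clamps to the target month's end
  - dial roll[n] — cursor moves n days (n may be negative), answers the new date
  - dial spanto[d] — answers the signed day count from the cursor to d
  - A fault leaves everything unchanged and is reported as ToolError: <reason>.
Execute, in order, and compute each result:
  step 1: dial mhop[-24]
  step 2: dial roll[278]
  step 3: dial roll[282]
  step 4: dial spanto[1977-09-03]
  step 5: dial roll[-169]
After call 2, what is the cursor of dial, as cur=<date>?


Do: dial mhop[-24]
See: 1975-02-22
Do: dial roll[278]
See: 1975-11-27
Do: dial roll[282]
See: 1976-09-04
Do: dial spanto[1977-09-03]
See: 364
Do: dial roll[-169]
See: 1976-03-19

Answer: cur=1975-11-27


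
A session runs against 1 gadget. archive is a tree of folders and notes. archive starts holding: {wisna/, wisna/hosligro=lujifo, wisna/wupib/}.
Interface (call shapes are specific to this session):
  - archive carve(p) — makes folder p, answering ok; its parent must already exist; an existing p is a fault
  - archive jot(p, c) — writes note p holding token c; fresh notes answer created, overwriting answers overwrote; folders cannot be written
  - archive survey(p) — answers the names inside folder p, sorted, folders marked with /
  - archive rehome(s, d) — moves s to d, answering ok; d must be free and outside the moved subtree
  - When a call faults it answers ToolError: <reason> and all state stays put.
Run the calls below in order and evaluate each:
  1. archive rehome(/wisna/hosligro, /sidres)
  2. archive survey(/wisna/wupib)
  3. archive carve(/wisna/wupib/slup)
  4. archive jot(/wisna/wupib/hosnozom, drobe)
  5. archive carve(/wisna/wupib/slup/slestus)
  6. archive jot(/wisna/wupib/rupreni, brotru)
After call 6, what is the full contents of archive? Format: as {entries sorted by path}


→ archive rehome(s='/wisna/hosligro', d='/sidres')
← ok
→ archive survey(p='/wisna/wupib')
← []
→ archive carve(p='/wisna/wupib/slup')
← ok
→ archive jot(p='/wisna/wupib/hosnozom', c='drobe')
← created
→ archive carve(p='/wisna/wupib/slup/slestus')
← ok
→ archive jot(p='/wisna/wupib/rupreni', c='brotru')
← created

Answer: {sidres=lujifo, wisna/, wisna/wupib/, wisna/wupib/hosnozom=drobe, wisna/wupib/rupreni=brotru, wisna/wupib/slup/, wisna/wupib/slup/slestus/}


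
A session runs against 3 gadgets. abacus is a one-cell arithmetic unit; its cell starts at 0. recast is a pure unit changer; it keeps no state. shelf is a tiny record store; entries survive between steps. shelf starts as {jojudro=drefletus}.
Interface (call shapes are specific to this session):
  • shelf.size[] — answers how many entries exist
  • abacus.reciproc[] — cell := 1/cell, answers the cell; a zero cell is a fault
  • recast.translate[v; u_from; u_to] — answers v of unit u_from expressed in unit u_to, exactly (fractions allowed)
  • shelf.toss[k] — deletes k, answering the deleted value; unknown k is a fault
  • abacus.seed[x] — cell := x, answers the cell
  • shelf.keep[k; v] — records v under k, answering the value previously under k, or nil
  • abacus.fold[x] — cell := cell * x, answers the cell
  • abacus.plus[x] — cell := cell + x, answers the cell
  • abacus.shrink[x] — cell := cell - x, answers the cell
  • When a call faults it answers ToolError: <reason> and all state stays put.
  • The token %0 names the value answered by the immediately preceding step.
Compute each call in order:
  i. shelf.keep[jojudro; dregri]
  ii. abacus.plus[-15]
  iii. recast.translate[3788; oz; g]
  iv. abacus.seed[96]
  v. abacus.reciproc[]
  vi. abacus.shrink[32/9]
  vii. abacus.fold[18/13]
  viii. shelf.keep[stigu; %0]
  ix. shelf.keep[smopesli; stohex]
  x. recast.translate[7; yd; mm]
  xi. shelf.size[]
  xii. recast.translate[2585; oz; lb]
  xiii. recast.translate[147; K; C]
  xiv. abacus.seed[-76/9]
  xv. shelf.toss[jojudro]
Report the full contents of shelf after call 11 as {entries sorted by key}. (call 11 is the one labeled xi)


==> shelf.keep(k→jojudro, v→dregri)
<== drefletus
==> abacus.plus(x→-15)
<== -15
==> recast.translate(v→3788, u_from→oz, u_to→g)
<== 42955197439/400000
==> abacus.seed(x→96)
<== 96
==> abacus.reciproc()
<== 1/96
==> abacus.shrink(x→32/9)
<== -1021/288
==> abacus.fold(x→18/13)
<== -1021/208
==> shelf.keep(k→stigu, v→%0)
<== nil
==> shelf.keep(k→smopesli, v→stohex)
<== nil
==> recast.translate(v→7, u_from→yd, u_to→mm)
<== 32004/5
==> shelf.size()
<== 3
==> recast.translate(v→2585, u_from→oz, u_to→lb)
<== 2585/16
==> recast.translate(v→147, u_from→K, u_to→C)
<== -2523/20
==> abacus.seed(x→-76/9)
<== -76/9
==> shelf.toss(k→jojudro)
<== dregri

Answer: {jojudro=dregri, smopesli=stohex, stigu=-1021/208}


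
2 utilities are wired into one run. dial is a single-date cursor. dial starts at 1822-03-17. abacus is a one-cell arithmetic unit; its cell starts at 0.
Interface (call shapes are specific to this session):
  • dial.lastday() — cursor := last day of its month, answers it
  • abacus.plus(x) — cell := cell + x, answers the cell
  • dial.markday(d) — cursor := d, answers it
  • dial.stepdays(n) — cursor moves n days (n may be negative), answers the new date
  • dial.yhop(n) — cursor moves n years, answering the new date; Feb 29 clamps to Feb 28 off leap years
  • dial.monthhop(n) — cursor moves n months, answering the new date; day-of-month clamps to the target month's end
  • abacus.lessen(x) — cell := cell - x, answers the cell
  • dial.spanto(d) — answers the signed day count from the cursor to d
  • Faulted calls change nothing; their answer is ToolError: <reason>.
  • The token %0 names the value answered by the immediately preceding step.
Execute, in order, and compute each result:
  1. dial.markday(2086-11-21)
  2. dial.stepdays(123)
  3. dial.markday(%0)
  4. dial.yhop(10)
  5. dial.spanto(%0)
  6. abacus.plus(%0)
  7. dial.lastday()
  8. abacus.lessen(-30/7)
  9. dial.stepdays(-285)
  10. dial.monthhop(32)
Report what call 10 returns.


I run markday using d: 2086-11-21, and observe 2086-11-21.
I call stepdays using n: 123, and see 2087-03-24.
I call markday using d: %0, and see 2087-03-24.
I use yhop using n: 10, and observe 2097-03-24.
Next I call spanto using d: %0, giving 0.
I run plus using x: %0: 0.
Now I run lastday: 2097-03-31.
Next I call lessen using x: -30/7: 30/7.
Using stepdays using n: -285: 2096-06-19.
Invoking monthhop using n: 32, and see 2099-02-19.

Answer: 2099-02-19
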